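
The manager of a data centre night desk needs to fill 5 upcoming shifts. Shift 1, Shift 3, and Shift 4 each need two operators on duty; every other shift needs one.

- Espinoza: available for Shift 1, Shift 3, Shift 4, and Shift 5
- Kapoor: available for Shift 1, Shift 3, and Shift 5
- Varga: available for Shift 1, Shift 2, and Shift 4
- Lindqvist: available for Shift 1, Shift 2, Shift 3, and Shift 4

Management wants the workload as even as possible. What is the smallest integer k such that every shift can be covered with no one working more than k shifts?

With 4 operators and 8 worker-slots to fill, someone must work at least ⌈8/4⌉ = 2 shifts, so k ≥ 2.
k = 2 works: Shift 1→Kapoor+Lindqvist, Shift 2→Varga, Shift 3→Espinoza+Kapoor, Shift 4→Varga+Lindqvist, Shift 5→Espinoza.
Loads: Espinoza 2, Kapoor 2, Varga 2, Lindqvist 2 — all ≤ 2.

2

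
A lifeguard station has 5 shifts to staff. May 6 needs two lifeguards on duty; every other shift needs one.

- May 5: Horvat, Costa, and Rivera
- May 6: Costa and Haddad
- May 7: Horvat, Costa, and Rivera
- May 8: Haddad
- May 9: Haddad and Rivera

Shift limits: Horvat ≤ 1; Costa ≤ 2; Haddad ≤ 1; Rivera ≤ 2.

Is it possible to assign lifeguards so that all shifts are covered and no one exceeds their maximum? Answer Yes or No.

Total capacity is 6 and 6 slots are needed, so capacity alone doesn't rule it out.
Shifts {May 6, May 8} need 3 worker-slots in total, but the lifeguards available for any of those shifts (Costa and Haddad) can supply at most 2 among them. So no valid schedule exists.

No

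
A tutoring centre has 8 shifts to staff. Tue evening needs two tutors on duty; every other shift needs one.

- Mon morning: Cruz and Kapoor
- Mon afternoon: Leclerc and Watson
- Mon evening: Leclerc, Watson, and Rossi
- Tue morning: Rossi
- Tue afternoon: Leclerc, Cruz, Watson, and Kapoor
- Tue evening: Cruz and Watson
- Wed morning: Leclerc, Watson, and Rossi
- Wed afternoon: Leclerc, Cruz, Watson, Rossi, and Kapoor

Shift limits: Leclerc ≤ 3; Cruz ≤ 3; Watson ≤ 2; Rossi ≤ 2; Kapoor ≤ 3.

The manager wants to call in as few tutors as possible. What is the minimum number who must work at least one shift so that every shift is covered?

9 slots to fill and no one can take more than 3, so at least ⌈9/3⌉ = 3 tutors are needed.
No set of 3 tutors can cover every shift (each such set leaves at least one shift with no one available or exceeds a cap).
Leclerc, Cruz, Watson, and Rossi alone can cover everything: Mon morning→Cruz, Mon afternoon→Leclerc, Mon evening→Leclerc, Tue morning→Rossi, Tue afternoon→Leclerc, Tue evening→Cruz+Watson, Wed morning→Watson, Wed afternoon→Cruz.

4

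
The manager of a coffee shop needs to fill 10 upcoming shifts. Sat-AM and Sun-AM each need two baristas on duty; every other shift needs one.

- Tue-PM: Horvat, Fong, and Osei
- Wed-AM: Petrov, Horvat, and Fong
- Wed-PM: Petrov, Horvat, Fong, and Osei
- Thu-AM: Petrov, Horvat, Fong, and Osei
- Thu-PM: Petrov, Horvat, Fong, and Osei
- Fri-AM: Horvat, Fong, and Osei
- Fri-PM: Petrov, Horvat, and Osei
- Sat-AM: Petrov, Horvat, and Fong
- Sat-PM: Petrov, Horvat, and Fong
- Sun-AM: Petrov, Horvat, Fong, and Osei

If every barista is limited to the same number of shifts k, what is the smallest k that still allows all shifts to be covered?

With 4 baristas and 12 worker-slots to fill, someone must work at least ⌈12/4⌉ = 3 shifts, so k ≥ 3.
k = 3 works: Tue-PM→Horvat, Wed-AM→Petrov, Wed-PM→Fong, Thu-AM→Osei, Thu-PM→Osei, Fri-AM→Horvat, Fri-PM→Petrov, Sat-AM→Petrov+Horvat, Sat-PM→Fong, Sun-AM→Fong+Osei.
Loads: Petrov 3, Horvat 3, Fong 3, Osei 3 — all ≤ 3.

3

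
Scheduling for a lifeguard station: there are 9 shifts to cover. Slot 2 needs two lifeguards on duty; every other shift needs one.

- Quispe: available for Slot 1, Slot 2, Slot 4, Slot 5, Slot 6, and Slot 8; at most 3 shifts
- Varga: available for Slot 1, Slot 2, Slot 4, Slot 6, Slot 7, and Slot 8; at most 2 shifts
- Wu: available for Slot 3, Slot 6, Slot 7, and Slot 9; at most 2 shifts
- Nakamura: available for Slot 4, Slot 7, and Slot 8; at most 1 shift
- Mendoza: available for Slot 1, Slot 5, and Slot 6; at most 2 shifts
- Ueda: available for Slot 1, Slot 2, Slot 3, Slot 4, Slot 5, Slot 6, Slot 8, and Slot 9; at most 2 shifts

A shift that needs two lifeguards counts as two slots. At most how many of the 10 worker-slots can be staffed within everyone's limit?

Total capacity across all lifeguards is 3+2+2+1+2+2 = 12, and 10 slots are needed, so at most 10 can be filled.
An assignment achieving 10: Slot 1→Quispe, Slot 2→Quispe+Varga, Slot 3→Wu, Slot 4→Nakamura, Slot 5→Quispe, Slot 6→Mendoza, Slot 7→Varga, Slot 8→Ueda, Slot 9→Wu.
Loads: Quispe 3/3, Varga 2/2, Wu 2/2, Nakamura 1/1, Mendoza 1/2, Ueda 1/2.

10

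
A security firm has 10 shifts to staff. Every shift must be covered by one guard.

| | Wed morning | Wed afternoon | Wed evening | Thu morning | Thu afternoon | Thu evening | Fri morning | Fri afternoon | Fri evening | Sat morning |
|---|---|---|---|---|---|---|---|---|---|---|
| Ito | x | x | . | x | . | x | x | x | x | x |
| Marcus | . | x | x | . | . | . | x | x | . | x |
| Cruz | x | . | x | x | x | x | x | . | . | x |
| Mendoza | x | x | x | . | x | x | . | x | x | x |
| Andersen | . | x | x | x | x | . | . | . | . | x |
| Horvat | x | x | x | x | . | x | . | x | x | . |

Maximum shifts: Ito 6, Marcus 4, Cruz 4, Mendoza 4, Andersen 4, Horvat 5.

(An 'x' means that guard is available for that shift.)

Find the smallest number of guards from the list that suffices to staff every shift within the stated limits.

10 slots to fill and no one can take more than 6, so at least ⌈10/6⌉ = 2 guards are needed.
Ito and Cruz alone can cover everything: Wed morning→Ito, Wed afternoon→Ito, Wed evening→Cruz, Thu morning→Ito, Thu afternoon→Cruz, Thu evening→Ito, Fri morning→Cruz, Fri afternoon→Ito, Fri evening→Ito, Sat morning→Cruz.

2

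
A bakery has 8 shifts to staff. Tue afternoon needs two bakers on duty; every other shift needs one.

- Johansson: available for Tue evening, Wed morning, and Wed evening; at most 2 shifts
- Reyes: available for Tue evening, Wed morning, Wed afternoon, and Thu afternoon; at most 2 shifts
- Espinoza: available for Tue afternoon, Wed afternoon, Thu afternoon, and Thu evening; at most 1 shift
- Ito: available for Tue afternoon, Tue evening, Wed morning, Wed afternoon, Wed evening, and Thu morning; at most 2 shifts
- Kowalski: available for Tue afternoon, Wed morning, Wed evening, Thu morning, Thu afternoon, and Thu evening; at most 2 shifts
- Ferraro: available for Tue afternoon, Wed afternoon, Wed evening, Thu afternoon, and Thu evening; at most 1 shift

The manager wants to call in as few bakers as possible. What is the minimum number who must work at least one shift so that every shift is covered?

5

9 slots to fill and no one can take more than 2, so at least ⌈9/2⌉ = 5 bakers are needed.
Johansson, Reyes, Espinoza, Ito, and Kowalski alone can cover everything: Tue afternoon→Ito+Kowalski, Tue evening→Johansson, Wed morning→Kowalski, Wed afternoon→Reyes, Wed evening→Johansson, Thu morning→Ito, Thu afternoon→Reyes, Thu evening→Espinoza.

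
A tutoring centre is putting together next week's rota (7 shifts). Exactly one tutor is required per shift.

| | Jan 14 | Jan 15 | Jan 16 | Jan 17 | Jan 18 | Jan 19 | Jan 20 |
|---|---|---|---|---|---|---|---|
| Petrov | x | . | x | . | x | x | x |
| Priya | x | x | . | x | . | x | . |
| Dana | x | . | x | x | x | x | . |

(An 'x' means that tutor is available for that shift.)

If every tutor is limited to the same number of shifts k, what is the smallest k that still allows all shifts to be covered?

With 3 tutors and 7 worker-slots to fill, someone must work at least ⌈7/3⌉ = 3 shifts, so k ≥ 3.
k = 3 works: Jan 14→Priya, Jan 15→Priya, Jan 16→Petrov, Jan 17→Priya, Jan 18→Petrov, Jan 19→Dana, Jan 20→Petrov.
Loads: Petrov 3, Priya 3, Dana 1 — all ≤ 3.

3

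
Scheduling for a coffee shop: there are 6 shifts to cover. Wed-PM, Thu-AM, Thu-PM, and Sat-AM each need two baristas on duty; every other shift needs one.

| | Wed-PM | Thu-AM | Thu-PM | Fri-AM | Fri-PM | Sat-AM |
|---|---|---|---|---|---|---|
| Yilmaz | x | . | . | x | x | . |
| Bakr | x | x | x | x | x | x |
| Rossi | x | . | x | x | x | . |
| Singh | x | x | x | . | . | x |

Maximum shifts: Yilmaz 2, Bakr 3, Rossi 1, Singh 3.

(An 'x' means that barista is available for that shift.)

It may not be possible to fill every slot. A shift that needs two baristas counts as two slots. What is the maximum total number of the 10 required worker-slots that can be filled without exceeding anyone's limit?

9

Total capacity across all baristas is 2+3+1+3 = 9, and 10 slots are needed, so at most 9 can be filled.
An assignment achieving 9: Wed-PM→Singh, Thu-AM→Bakr+Singh, Thu-PM→Bakr+Rossi, Fri-AM→Yilmaz, Fri-PM→Yilmaz, Sat-AM→Bakr+Singh.
Loads: Yilmaz 2/2, Bakr 3/3, Rossi 1/1, Singh 3/3.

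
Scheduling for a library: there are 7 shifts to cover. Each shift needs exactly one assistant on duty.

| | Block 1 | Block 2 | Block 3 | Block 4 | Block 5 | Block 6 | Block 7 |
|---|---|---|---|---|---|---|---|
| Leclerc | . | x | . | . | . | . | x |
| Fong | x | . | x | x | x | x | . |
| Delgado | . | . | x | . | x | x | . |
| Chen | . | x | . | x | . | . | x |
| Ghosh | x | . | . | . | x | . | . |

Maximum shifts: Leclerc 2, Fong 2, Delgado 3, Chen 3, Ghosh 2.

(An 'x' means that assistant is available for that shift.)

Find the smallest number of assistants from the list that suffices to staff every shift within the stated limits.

7 slots to fill and no one can take more than 3, so at least ⌈7/3⌉ = 3 assistants are needed.
Leclerc, Fong, and Delgado alone can cover everything: Block 1→Fong, Block 2→Leclerc, Block 3→Delgado, Block 4→Fong, Block 5→Delgado, Block 6→Delgado, Block 7→Leclerc.

3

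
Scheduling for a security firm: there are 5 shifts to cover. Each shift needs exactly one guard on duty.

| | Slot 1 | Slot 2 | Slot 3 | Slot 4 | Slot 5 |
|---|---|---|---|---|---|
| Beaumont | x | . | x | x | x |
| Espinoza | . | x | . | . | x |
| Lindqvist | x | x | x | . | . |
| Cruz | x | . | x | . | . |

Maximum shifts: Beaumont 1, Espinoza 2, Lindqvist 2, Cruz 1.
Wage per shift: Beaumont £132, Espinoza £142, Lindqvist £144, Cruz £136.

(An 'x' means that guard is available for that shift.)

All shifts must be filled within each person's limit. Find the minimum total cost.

Slot 4 can only be covered by Beaumont, so that assignment is forced.
Picking the cheapest available guard for each shift independently would cost £670, but that ignores the shift limits.
An optimal schedule: Slot 1→Cruz, Slot 2→Espinoza, Slot 3→Lindqvist, Slot 4→Beaumont, Slot 5→Espinoza.
Total: 136 + 142 + 144 + 132 + 142 = £696.

£696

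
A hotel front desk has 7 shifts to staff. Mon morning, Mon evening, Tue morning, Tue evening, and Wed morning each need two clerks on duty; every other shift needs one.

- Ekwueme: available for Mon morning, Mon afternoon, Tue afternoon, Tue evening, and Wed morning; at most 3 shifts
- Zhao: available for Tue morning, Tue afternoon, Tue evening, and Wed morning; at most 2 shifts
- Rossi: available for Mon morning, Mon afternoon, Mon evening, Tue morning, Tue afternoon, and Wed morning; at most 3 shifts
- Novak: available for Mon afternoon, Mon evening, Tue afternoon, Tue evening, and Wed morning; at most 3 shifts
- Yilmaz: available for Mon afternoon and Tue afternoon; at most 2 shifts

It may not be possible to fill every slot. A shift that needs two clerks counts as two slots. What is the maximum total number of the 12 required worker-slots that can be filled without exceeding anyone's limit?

Total capacity across all clerks is 3+2+3+3+2 = 13, and 12 slots are needed, so at most 12 can be filled.
An assignment achieving 12: Mon morning→Ekwueme+Rossi, Mon afternoon→Novak, Mon evening→Rossi+Novak, Tue morning→Zhao+Rossi, Tue afternoon→Yilmaz, Tue evening→Ekwueme+Zhao, Wed morning→Ekwueme+Novak.
Loads: Ekwueme 3/3, Zhao 2/2, Rossi 3/3, Novak 3/3, Yilmaz 1/2.

12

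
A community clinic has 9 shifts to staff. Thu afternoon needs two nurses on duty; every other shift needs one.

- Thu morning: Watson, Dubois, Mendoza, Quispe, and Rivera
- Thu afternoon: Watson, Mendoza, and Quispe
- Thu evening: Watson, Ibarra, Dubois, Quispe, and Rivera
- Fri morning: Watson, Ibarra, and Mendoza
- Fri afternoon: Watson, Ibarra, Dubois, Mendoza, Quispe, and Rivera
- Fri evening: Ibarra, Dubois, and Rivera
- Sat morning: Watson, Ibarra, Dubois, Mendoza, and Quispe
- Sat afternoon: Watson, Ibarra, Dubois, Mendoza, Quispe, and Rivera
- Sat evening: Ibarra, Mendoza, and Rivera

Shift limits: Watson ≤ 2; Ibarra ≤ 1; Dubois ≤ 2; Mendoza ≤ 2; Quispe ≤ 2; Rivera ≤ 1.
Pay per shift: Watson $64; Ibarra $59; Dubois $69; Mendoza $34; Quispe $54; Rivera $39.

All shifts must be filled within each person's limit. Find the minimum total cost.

$540

Picking the cheapest available nurse for each shift independently would cost $370, but that ignores the shift limits.
An optimal schedule: Thu morning→Dubois, Thu afternoon→Watson+Mendoza, Thu evening→Dubois, Fri morning→Watson, Fri afternoon→Quispe, Fri evening→Ibarra, Sat morning→Quispe, Sat afternoon→Rivera, Sat evening→Mendoza.
Total: 69 + 64 + 34 + 69 + 64 + 54 + 59 + 54 + 39 + 34 = $540.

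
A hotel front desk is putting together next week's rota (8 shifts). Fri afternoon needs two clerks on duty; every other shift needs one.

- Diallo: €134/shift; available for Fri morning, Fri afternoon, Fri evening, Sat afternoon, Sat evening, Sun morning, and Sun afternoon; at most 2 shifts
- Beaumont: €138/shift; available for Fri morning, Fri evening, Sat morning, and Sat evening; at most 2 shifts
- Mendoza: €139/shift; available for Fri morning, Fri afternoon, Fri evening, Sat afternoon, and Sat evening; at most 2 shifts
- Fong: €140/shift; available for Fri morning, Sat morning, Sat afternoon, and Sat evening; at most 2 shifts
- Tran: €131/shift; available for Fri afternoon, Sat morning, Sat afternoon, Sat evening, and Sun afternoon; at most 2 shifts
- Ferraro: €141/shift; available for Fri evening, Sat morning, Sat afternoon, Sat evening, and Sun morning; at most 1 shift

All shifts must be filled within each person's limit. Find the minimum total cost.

€1224

Picking the cheapest available clerk for each shift independently would cost €1191, but that ignores the shift limits.
An optimal schedule: Fri morning→Beaumont, Fri afternoon→Tran+Diallo, Fri evening→Beaumont, Sat morning→Fong, Sat afternoon→Mendoza, Sat evening→Mendoza, Sun morning→Diallo, Sun afternoon→Tran.
Total: 138 + 131 + 134 + 138 + 140 + 139 + 139 + 134 + 131 = €1224.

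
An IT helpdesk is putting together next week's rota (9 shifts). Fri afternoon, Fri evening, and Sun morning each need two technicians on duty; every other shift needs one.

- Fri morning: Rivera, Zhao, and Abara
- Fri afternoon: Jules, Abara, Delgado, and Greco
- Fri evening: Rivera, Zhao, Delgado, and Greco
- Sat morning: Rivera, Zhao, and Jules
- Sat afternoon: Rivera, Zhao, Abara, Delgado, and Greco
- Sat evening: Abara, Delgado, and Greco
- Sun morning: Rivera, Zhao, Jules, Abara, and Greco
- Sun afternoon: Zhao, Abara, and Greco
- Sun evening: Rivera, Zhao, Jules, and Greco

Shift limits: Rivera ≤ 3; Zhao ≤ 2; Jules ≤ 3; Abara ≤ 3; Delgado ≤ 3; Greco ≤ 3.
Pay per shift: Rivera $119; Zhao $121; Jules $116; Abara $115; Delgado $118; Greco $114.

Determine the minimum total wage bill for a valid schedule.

Picking the cheapest available technician for each shift independently would cost $1377, but that ignores the shift limits.
An optimal schedule: Fri morning→Abara, Fri afternoon→Abara+Delgado, Fri evening→Greco+Delgado, Sat morning→Jules, Sat afternoon→Delgado, Sat evening→Greco, Sun morning→Abara+Jules, Sun afternoon→Greco, Sun evening→Jules.
Total: 115 + 115 + 118 + 114 + 118 + 116 + 118 + 114 + 115 + 116 + 114 + 116 = $1389.

$1389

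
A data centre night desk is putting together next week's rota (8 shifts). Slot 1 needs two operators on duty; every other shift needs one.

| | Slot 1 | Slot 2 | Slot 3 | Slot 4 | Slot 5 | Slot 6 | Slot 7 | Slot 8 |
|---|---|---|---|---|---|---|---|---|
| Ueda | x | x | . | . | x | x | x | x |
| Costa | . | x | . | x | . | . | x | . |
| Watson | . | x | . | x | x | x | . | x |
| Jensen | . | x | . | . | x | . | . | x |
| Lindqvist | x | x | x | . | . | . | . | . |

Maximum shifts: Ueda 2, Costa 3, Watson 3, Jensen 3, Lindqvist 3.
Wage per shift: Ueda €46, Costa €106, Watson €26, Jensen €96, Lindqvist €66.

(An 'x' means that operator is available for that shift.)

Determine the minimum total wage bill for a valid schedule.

€464

Slot 1 can only be covered by Ueda and Lindqvist, so that assignment is forced.
Slot 3 can only be covered by Lindqvist, so that assignment is forced.
Picking the cheapest available operator for each shift independently would cost €354, but that ignores the shift limits.
An optimal schedule: Slot 1→Ueda+Lindqvist, Slot 2→Lindqvist, Slot 3→Lindqvist, Slot 4→Watson, Slot 5→Watson, Slot 6→Watson, Slot 7→Ueda, Slot 8→Jensen.
Total: 46 + 66 + 66 + 66 + 26 + 26 + 26 + 46 + 96 = €464.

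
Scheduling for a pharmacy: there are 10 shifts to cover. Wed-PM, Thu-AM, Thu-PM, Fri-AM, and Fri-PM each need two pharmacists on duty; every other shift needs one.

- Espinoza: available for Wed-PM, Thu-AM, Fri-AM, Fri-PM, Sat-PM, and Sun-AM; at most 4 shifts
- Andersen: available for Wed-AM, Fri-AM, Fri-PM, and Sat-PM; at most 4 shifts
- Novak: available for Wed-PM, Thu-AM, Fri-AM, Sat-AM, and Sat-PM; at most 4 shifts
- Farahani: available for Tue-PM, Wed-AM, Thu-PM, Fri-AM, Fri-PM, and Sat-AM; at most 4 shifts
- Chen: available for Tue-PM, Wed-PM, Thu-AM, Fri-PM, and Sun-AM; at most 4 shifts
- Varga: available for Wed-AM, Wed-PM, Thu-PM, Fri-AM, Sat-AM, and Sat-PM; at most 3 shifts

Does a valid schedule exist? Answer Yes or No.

Yes

Thu-PM can only be covered by Farahani and Varga, so that assignment is forced.
One valid schedule: Tue-PM→Farahani, Wed-AM→Andersen, Wed-PM→Espinoza+Novak, Thu-AM→Espinoza+Novak, Thu-PM→Farahani+Varga, Fri-AM→Andersen+Novak, Fri-PM→Andersen+Farahani, Sat-AM→Novak, Sat-PM→Espinoza, Sun-AM→Espinoza.
Loads: Espinoza 4/4, Andersen 3/4, Novak 4/4, Farahani 3/4, Chen 0/4, Varga 1/3 — all within limits.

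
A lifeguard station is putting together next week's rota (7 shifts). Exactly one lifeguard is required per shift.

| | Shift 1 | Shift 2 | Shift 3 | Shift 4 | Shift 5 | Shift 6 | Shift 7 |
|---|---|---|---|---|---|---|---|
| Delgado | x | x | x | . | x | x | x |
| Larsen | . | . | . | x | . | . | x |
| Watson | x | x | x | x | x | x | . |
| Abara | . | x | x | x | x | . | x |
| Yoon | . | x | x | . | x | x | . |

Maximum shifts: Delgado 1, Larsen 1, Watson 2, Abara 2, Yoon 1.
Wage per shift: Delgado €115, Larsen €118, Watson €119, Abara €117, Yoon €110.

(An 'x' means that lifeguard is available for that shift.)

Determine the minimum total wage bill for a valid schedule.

€815

Picking the cheapest available lifeguard for each shift independently would cost €787, but that ignores the shift limits.
An optimal schedule: Shift 1→Delgado, Shift 2→Watson, Shift 3→Abara, Shift 4→Larsen, Shift 5→Yoon, Shift 6→Watson, Shift 7→Abara.
Total: 115 + 119 + 117 + 118 + 110 + 119 + 117 = €815.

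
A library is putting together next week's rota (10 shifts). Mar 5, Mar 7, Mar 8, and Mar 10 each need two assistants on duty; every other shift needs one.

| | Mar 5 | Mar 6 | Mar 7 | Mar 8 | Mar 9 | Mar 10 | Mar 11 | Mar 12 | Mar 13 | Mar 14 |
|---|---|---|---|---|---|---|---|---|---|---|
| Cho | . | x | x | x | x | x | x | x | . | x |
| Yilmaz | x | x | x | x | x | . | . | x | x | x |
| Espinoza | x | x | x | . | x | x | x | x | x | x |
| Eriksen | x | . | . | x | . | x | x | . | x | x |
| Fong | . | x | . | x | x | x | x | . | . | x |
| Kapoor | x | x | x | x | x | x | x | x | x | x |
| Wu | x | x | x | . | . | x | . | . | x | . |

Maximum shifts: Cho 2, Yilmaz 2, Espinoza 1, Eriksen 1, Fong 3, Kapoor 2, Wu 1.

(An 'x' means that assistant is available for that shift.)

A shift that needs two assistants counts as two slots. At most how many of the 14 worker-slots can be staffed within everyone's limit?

Total capacity across all assistants is 2+2+1+1+3+2+1 = 12, and 14 slots are needed, so at most 12 can be filled.
An assignment achieving 12: Mar 5→Yilmaz+Espinoza, Mar 6→Kapoor, Mar 7→Cho+Yilmaz, Mar 8→Eriksen+Fong, Mar 9→Fong, Mar 10→Wu, Mar 11→Fong, Mar 12→Cho, Mar 13→Kapoor.
Loads: Cho 2/2, Yilmaz 2/2, Espinoza 1/1, Eriksen 1/1, Fong 3/3, Kapoor 2/2, Wu 1/1.

12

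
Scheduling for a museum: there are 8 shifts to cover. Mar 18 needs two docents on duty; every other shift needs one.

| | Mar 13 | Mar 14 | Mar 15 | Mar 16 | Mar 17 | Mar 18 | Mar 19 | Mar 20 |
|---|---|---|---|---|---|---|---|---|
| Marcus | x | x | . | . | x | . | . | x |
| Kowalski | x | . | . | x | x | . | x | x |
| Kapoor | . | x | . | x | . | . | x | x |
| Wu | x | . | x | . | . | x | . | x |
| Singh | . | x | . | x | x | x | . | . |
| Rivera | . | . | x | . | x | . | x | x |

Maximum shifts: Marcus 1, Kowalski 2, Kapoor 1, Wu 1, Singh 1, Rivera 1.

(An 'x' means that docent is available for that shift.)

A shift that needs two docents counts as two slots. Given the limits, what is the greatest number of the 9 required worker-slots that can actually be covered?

Total capacity across all docents is 1+2+1+1+1+1 = 7, and 9 slots are needed, so at most 7 can be filled.
An assignment achieving 7: Mar 13→Marcus, Mar 14→Kapoor, Mar 15→Wu, Mar 16→Kowalski, Mar 17→Rivera, Mar 18→Singh, Mar 19→Kowalski.
Loads: Marcus 1/1, Kowalski 2/2, Kapoor 1/1, Wu 1/1, Singh 1/1, Rivera 1/1.

7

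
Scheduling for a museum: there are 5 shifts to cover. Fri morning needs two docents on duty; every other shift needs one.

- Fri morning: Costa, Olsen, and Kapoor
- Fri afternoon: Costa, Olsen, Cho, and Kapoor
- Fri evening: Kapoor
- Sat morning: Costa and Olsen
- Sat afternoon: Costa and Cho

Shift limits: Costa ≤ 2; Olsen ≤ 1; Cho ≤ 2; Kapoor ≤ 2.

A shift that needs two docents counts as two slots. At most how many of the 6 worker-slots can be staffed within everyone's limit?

6

Total capacity across all docents is 2+1+2+2 = 7, and 6 slots are needed, so at most 6 can be filled.
An assignment achieving 6: Fri morning→Olsen+Kapoor, Fri afternoon→Cho, Fri evening→Kapoor, Sat morning→Costa, Sat afternoon→Costa.
Loads: Costa 2/2, Olsen 1/1, Cho 1/2, Kapoor 2/2.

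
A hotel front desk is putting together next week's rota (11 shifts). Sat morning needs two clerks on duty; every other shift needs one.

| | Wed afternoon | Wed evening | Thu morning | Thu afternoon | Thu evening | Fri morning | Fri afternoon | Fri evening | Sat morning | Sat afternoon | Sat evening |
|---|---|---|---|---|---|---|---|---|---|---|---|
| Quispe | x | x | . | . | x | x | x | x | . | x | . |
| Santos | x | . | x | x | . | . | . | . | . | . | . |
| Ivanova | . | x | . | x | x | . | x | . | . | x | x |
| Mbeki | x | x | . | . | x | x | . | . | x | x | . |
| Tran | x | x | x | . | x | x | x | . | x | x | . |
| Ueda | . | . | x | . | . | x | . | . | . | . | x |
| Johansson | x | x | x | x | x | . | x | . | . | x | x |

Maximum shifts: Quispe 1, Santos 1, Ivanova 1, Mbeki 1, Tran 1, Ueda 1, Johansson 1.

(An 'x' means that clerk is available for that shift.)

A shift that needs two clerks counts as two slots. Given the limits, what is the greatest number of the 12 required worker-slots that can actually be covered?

7

Total capacity across all clerks is 1+1+1+1+1+1+1 = 7, and 12 slots are needed, so at most 7 can be filled.
An assignment achieving 7: Thu morning→Ueda, Thu afternoon→Santos, Fri afternoon→Johansson, Fri evening→Quispe, Sat morning→Mbeki+Tran, Sat evening→Ivanova.
Loads: Quispe 1/1, Santos 1/1, Ivanova 1/1, Mbeki 1/1, Tran 1/1, Ueda 1/1, Johansson 1/1.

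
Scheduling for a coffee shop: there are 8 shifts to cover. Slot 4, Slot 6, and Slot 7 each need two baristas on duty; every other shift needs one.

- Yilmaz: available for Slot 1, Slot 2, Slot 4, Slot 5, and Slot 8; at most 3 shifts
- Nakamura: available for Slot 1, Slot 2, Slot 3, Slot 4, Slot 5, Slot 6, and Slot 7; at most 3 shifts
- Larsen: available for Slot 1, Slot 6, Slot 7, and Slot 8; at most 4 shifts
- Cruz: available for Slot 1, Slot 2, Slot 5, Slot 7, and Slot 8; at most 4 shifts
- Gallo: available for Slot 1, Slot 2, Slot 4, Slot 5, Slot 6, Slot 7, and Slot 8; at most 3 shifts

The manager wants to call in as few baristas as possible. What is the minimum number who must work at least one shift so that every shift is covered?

11 slots to fill and no one can take more than 4, so at least ⌈11/4⌉ = 3 baristas are needed.
No set of 3 baristas can cover every shift (each such set leaves at least one shift with no one available or exceeds a cap).
Yilmaz, Nakamura, Larsen, and Cruz alone can cover everything: Slot 1→Larsen, Slot 2→Yilmaz, Slot 3→Nakamura, Slot 4→Yilmaz+Nakamura, Slot 5→Yilmaz, Slot 6→Nakamura+Larsen, Slot 7→Larsen+Cruz, Slot 8→Larsen.

4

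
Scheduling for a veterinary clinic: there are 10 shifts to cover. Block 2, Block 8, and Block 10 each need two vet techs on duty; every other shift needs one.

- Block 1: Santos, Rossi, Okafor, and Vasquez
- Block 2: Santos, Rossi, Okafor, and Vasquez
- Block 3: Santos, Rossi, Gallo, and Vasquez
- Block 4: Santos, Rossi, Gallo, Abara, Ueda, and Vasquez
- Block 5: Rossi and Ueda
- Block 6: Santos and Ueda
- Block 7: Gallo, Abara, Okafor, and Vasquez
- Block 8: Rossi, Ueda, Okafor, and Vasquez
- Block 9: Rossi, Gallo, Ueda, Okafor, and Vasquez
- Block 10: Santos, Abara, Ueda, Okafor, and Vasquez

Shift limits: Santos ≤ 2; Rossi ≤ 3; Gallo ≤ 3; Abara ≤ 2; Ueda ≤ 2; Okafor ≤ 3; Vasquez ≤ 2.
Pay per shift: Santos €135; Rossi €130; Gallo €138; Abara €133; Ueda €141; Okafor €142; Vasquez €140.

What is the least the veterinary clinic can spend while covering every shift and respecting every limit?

Picking the cheapest available vet tech for each shift independently would cost €1721, but that ignores the shift limits.
An optimal schedule: Block 1→Rossi, Block 2→Rossi+Santos, Block 3→Gallo, Block 4→Gallo, Block 5→Rossi, Block 6→Santos, Block 7→Abara, Block 8→Vasquez+Ueda, Block 9→Gallo, Block 10→Abara+Vasquez.
Total: 130 + 130 + 135 + 138 + 138 + 130 + 135 + 133 + 140 + 141 + 138 + 133 + 140 = €1761.

€1761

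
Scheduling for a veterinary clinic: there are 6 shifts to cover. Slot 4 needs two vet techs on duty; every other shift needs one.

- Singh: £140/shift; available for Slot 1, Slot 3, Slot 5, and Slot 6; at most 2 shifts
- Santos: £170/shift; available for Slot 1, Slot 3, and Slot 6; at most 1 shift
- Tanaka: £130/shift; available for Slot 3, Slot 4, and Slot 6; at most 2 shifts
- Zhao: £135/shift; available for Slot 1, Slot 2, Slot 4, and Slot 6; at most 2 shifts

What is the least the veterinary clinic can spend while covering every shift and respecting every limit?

Slot 2 can only be covered by Zhao, so that assignment is forced.
Slot 4 can only be covered by Tanaka and Zhao, so that assignment is forced.
Slot 5 can only be covered by Singh, so that assignment is forced.
Picking the cheapest available vet tech for each shift independently would cost £935, but that ignores the shift limits.
An optimal schedule: Slot 1→Singh, Slot 2→Zhao, Slot 3→Santos, Slot 4→Tanaka+Zhao, Slot 5→Singh, Slot 6→Tanaka.
Total: 140 + 135 + 170 + 130 + 135 + 140 + 130 = £980.

£980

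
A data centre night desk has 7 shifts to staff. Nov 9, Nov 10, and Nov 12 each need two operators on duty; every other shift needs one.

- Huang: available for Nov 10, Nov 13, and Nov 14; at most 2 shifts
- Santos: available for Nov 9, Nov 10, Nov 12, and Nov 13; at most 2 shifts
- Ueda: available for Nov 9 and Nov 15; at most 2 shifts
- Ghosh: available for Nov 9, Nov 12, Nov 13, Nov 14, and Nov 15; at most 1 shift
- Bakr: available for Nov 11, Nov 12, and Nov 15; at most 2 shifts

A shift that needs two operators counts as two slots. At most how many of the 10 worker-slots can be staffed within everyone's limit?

9

Total capacity across all operators is 2+2+2+1+2 = 9, and 10 slots are needed, so at most 9 can be filled.
An assignment achieving 9: Nov 9→Santos+Ueda, Nov 10→Huang+Santos, Nov 11→Bakr, Nov 12→Ghosh+Bakr, Nov 14→Huang, Nov 15→Ueda.
Loads: Huang 2/2, Santos 2/2, Ueda 2/2, Ghosh 1/1, Bakr 2/2.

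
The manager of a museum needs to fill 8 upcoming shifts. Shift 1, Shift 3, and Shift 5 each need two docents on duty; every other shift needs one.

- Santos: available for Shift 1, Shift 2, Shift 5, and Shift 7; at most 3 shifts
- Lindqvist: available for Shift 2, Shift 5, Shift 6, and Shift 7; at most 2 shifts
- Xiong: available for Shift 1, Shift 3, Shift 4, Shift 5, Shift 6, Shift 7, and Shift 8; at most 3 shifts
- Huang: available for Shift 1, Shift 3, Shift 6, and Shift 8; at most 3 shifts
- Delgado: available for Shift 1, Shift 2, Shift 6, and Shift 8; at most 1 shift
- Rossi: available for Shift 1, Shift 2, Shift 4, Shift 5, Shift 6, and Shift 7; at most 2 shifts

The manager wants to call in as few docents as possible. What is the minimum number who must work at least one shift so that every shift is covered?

11 slots to fill and no one can take more than 3, so at least ⌈11/3⌉ = 4 docents are needed.
Santos, Lindqvist, Xiong, and Huang alone can cover everything: Shift 1→Santos+Huang, Shift 2→Santos, Shift 3→Xiong+Huang, Shift 4→Xiong, Shift 5→Santos+Lindqvist, Shift 6→Huang, Shift 7→Lindqvist, Shift 8→Xiong.

4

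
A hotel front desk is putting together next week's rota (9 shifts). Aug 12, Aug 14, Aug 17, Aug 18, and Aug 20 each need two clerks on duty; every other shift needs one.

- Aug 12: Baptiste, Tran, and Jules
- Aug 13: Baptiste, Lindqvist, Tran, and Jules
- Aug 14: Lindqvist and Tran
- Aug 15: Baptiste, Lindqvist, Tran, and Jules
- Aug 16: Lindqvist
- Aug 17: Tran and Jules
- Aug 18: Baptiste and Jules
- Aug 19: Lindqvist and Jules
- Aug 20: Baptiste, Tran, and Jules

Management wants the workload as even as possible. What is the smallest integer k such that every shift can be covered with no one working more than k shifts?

With 4 clerks and 14 worker-slots to fill, someone must work at least ⌈14/4⌉ = 4 shifts, so k ≥ 4.
k = 4 works: Aug 12→Baptiste+Tran, Aug 13→Baptiste, Aug 14→Lindqvist+Tran, Aug 15→Lindqvist, Aug 16→Lindqvist, Aug 17→Tran+Jules, Aug 18→Baptiste+Jules, Aug 19→Lindqvist, Aug 20→Baptiste+Tran.
Loads: Baptiste 4, Lindqvist 4, Tran 4, Jules 2 — all ≤ 4.

4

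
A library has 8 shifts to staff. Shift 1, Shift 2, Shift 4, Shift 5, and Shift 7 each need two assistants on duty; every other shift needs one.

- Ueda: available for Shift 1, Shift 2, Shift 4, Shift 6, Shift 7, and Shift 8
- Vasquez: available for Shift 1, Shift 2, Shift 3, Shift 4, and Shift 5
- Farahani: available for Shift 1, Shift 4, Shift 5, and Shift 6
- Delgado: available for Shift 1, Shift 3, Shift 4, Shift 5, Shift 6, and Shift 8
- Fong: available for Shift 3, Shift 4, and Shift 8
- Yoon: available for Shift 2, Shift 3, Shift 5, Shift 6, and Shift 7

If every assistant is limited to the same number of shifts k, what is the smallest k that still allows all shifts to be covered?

3

With 6 assistants and 13 worker-slots to fill, someone must work at least ⌈13/6⌉ = 3 shifts, so k ≥ 3.
k = 3 works: Shift 1→Vasquez+Farahani, Shift 2→Ueda+Vasquez, Shift 3→Vasquez, Shift 4→Delgado+Fong, Shift 5→Farahani+Delgado, Shift 6→Farahani, Shift 7→Ueda+Yoon, Shift 8→Ueda.
Loads: Ueda 3, Vasquez 3, Farahani 3, Delgado 2, Fong 1, Yoon 1 — all ≤ 3.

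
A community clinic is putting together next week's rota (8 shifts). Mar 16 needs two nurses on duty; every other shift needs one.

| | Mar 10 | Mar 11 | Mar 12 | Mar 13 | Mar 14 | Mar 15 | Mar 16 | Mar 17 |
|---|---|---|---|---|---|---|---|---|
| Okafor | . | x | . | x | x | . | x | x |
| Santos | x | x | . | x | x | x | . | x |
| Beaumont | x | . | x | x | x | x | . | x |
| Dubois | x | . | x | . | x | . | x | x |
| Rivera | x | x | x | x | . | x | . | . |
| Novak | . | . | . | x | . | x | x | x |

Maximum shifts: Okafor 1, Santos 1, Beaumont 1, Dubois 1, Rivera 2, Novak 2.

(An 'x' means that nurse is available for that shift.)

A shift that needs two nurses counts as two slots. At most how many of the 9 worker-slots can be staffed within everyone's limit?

8

Total capacity across all nurses is 1+1+1+1+2+2 = 8, and 9 slots are needed, so at most 8 can be filled.
An assignment achieving 8: Mar 10→Santos, Mar 11→Okafor, Mar 12→Beaumont, Mar 13→Rivera, Mar 15→Rivera, Mar 16→Dubois+Novak, Mar 17→Novak.
Loads: Okafor 1/1, Santos 1/1, Beaumont 1/1, Dubois 1/1, Rivera 2/2, Novak 2/2.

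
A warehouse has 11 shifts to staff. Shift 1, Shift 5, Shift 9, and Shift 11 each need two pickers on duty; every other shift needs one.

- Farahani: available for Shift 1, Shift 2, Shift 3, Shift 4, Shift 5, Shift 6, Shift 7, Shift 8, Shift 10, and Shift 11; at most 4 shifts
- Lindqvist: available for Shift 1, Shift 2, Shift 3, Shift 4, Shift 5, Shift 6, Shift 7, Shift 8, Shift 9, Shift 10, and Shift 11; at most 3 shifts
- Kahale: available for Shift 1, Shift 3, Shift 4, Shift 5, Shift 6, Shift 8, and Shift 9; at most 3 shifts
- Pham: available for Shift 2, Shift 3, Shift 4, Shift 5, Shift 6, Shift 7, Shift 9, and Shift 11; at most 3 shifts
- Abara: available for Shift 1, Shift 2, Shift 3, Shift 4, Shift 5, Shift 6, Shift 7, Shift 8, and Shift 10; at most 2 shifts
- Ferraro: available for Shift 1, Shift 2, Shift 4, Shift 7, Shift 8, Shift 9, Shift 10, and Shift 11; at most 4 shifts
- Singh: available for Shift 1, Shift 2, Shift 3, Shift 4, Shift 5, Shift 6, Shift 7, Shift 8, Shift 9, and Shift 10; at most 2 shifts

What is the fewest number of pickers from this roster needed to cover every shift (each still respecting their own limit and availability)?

5

15 slots to fill and no one can take more than 4, so at least ⌈15/4⌉ = 4 pickers are needed.
Any 4 pickers together have capacity at most 4+4+3+3 = 14 < 15 slots, so 4 can never suffice.
Farahani, Lindqvist, Kahale, Pham, and Abara alone can cover everything: Shift 1→Kahale+Abara, Shift 2→Farahani, Shift 3→Kahale, Shift 4→Pham, Shift 5→Pham+Abara, Shift 6→Pham, Shift 7→Farahani, Shift 8→Lindqvist, Shift 9→Lindqvist+Kahale, Shift 10→Farahani, Shift 11→Farahani+Lindqvist.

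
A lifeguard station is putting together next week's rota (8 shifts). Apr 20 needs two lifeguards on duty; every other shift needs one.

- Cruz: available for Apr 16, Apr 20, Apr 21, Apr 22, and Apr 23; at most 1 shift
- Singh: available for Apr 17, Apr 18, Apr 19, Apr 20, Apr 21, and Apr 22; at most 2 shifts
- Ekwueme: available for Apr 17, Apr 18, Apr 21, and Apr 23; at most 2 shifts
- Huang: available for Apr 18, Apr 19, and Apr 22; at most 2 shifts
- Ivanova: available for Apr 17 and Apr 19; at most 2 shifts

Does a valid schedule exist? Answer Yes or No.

No

Total capacity is 9 and 9 slots are needed, so capacity alone doesn't rule it out.
Shifts {Apr 16, Apr 20} need 3 worker-slots in total, but the lifeguards available for any of those shifts (Cruz and Singh) can supply at most 2 among them. So no valid schedule exists.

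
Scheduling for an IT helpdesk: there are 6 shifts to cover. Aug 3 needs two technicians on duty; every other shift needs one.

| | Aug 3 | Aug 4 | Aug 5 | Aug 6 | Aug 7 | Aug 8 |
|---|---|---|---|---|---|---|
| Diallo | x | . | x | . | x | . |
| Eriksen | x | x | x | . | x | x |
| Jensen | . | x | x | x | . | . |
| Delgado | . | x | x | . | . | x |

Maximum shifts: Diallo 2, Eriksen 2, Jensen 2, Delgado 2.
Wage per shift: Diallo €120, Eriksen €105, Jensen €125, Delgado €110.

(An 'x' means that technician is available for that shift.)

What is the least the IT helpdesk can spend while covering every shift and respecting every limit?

Aug 3 can only be covered by Diallo and Eriksen, so that assignment is forced.
Aug 6 can only be covered by Jensen, so that assignment is forced.
Picking the cheapest available technician for each shift independently would cost €770, but that ignores the shift limits.
An optimal schedule: Aug 3→Eriksen+Diallo, Aug 4→Delgado, Aug 5→Diallo, Aug 6→Jensen, Aug 7→Eriksen, Aug 8→Delgado.
Total: 105 + 120 + 110 + 120 + 125 + 105 + 110 = €795.

€795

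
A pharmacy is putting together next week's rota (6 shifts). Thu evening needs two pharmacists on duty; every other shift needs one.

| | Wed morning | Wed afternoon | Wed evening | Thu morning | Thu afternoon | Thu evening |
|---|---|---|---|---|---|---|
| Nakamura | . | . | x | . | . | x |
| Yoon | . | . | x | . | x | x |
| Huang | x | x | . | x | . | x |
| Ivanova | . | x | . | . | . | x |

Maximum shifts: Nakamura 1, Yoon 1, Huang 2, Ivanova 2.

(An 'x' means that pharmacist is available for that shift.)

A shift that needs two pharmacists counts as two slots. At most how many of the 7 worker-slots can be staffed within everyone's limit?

6

Total capacity across all pharmacists is 1+1+2+2 = 6, and 7 slots are needed, so at most 6 can be filled.
An assignment achieving 6: Wed morning→Huang, Wed afternoon→Ivanova, Wed evening→Nakamura, Thu morning→Huang, Thu afternoon→Yoon, Thu evening→Ivanova.
Loads: Nakamura 1/1, Yoon 1/1, Huang 2/2, Ivanova 2/2.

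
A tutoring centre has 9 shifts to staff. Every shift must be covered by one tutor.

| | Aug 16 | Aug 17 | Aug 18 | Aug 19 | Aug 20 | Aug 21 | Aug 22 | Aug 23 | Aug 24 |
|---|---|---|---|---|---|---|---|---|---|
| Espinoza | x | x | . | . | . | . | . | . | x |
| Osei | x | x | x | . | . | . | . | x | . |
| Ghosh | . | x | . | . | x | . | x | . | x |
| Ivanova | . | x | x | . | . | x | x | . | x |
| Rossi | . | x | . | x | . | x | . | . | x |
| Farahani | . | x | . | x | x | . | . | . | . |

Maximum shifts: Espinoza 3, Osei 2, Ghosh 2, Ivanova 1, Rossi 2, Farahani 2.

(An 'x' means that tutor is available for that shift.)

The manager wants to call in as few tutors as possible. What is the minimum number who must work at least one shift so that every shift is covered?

9 slots to fill and no one can take more than 3, so at least ⌈9/3⌉ = 3 tutors are needed.
Any 3 tutors together have capacity at most 3+2+2 = 7 < 9 slots, so 3 can never suffice.
Espinoza, Osei, Ghosh, and Rossi alone can cover everything: Aug 16→Espinoza, Aug 17→Espinoza, Aug 18→Osei, Aug 19→Rossi, Aug 20→Ghosh, Aug 21→Rossi, Aug 22→Ghosh, Aug 23→Osei, Aug 24→Espinoza.

4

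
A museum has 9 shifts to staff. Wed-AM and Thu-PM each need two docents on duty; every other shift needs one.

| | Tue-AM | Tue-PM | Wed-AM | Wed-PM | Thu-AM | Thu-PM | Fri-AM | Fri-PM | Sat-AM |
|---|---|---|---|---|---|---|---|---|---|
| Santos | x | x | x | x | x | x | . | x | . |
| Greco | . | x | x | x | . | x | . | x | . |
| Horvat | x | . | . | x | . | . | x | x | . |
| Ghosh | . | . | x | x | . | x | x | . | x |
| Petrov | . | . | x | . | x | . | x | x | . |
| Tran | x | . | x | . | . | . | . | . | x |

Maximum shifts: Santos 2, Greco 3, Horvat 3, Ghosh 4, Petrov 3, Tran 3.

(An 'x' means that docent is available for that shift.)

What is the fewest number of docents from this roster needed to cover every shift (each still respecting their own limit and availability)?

11 slots to fill and no one can take more than 4, so at least ⌈11/4⌉ = 3 docents are needed.
Any 3 docents together have capacity at most 4+3+3 = 10 < 11 slots, so 3 can never suffice.
Santos, Greco, Horvat, and Ghosh alone can cover everything: Tue-AM→Santos, Tue-PM→Greco, Wed-AM→Greco+Ghosh, Wed-PM→Horvat, Thu-AM→Santos, Thu-PM→Greco+Ghosh, Fri-AM→Horvat, Fri-PM→Horvat, Sat-AM→Ghosh.

4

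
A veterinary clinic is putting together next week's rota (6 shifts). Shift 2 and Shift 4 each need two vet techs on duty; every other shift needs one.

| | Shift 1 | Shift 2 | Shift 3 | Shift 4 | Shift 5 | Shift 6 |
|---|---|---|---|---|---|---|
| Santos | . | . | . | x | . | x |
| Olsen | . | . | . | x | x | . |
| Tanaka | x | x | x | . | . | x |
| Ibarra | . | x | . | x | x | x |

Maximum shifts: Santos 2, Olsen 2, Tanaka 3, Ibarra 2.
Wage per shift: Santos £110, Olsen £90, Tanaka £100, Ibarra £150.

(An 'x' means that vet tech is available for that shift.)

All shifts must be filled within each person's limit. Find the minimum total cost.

Shift 1 can only be covered by Tanaka, so that assignment is forced.
Shift 2 can only be covered by Tanaka and Ibarra, so that assignment is forced.
Shift 3 can only be covered by Tanaka, so that assignment is forced.
Picking the cheapest available vet tech for each shift independently would cost £840, but that ignores the shift limits.
An optimal schedule: Shift 1→Tanaka, Shift 2→Tanaka+Ibarra, Shift 3→Tanaka, Shift 4→Santos+Olsen, Shift 5→Olsen, Shift 6→Santos.
Total: 100 + 100 + 150 + 100 + 110 + 90 + 90 + 110 = £850.

£850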